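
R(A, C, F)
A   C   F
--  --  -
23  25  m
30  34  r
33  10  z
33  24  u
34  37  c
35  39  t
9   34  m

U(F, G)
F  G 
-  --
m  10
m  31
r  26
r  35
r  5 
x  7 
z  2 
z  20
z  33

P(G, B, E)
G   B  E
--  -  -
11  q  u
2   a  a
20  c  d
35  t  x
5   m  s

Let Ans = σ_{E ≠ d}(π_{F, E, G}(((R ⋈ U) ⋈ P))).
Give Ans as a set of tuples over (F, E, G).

R ⋈ U (natural join on F): {(23, 25, m, 10), (23, 25, m, 31), (30, 34, r, 26), (30, 34, r, 35), (30, 34, r, 5), (33, 10, z, 2), (33, 10, z, 20), (33, 10, z, 33), (9, 34, m, 10), (9, 34, m, 31)}
(R ⋈ U) ⋈ P (natural join on G): {(30, 34, r, 35, t, x), (30, 34, r, 5, m, s), (33, 10, z, 2, a, a), (33, 10, z, 20, c, d)}
Keep only column(s) F, E, G: {(r, s, 5), (r, x, 35), (z, a, 2), (z, d, 20)}
Apply σ_{E ≠ d}; surviving tuples: {(r, s, 5), (r, x, 35), (z, a, 2)}

{(r, s, 5), (r, x, 35), (z, a, 2)}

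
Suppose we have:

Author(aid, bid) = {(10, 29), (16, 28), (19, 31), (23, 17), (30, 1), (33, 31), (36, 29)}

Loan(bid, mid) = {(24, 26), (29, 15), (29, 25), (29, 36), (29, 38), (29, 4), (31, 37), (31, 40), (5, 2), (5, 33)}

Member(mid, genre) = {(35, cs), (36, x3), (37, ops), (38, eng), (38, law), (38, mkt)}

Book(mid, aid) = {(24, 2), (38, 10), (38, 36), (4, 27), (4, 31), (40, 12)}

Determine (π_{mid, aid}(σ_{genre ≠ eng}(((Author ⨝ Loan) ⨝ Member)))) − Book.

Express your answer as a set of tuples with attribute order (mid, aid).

{(36, 10), (36, 36), (37, 19), (37, 33)}

Author ⋈ Loan (natural join on bid): {(10, 29, 15), (10, 29, 25), (10, 29, 36), (10, 29, 38), (10, 29, 4), (19, 31, 37), (19, 31, 40), (33, 31, 37), (33, 31, 40), (36, 29, 15), (36, 29, 25), (36, 29, 36), (36, 29, 38), (36, 29, 4)}
(Author ⨝ Loan) ⋈ Member (natural join on mid): {(10, 29, 36, x3), (10, 29, 38, eng), (10, 29, 38, law), (10, 29, 38, mkt), (19, 31, 37, ops), (33, 31, 37, ops), (36, 29, 36, x3), (36, 29, 38, eng), (36, 29, 38, law), (36, 29, 38, mkt)}
Selection genre ≠ eng: {(10, 29, 36, x3), (10, 29, 38, law), (10, 29, 38, mkt), (19, 31, 37, ops), (33, 31, 37, ops), (36, 29, 36, x3), (36, 29, 38, law), (36, 29, 38, mkt)}
π[mid, aid]: project onto (mid, aid) (2 duplicate(s) eliminated) → {(36, 10), (36, 36), (37, 19), (37, 33), (38, 10), (38, 36)}
Difference: {(36, 10), (36, 36), (37, 19), (37, 33), (38, 10), (38, 36)} with {(24, 2), (38, 10), (38, 36), (4, 27), (4, 31), (40, 12)} → {(36, 10), (36, 36), (37, 19), (37, 33)}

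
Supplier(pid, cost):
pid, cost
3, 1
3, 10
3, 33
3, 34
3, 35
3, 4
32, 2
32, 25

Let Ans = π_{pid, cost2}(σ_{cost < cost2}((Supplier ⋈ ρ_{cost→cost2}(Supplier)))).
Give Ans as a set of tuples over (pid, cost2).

{(3, 10), (3, 33), (3, 34), (3, 35), (3, 4), (32, 25)}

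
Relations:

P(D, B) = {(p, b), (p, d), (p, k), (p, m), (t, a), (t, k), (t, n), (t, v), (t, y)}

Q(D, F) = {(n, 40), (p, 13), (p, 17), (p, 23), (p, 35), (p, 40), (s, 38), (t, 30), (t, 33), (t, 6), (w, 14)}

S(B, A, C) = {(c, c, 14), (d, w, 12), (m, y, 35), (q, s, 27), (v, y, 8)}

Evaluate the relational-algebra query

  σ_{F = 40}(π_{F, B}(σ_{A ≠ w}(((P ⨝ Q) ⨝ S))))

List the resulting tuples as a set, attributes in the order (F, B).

Joining P and Q on D yields {(p, b, 13), (p, b, 17), (p, b, 23), (p, b, 35), (p, b, 40), (p, d, 13), (p, d, 17), (p, d, 23), (p, d, 35), (p, d, 40), (p, k, 13), (p, k, 17), (p, k, 23), (p, k, 35), (p, k, 40), (p, m, 13), (p, m, 17), (p, m, 23), (p, m, 35), (p, m, 40), (t, a, 30), (t, a, 33), (t, a, 6), (t, k, 30), (t, k, 33), (t, k, 6), (t, n, 30), (t, n, 33), (t, n, 6), (t, v, 30), (t, v, 33), (t, v, 6), (t, y, 30), (t, y, 33), (t, y, 6)}.
Joining (P ⨝ Q) and S on B yields {(p, d, 13, w, 12), (p, d, 17, w, 12), (p, d, 23, w, 12), (p, d, 35, w, 12), (p, d, 40, w, 12), (p, m, 13, y, 35), (p, m, 17, y, 35), (p, m, 23, y, 35), (p, m, 35, y, 35), (p, m, 40, y, 35), (t, v, 30, y, 8), (t, v, 33, y, 8), (t, v, 6, y, 8)}.
Filtering on A ≠ w leaves {(p, m, 13, y, 35), (p, m, 17, y, 35), (p, m, 23, y, 35), (p, m, 35, y, 35), (p, m, 40, y, 35), (t, v, 30, y, 8), (t, v, 33, y, 8), (t, v, 6, y, 8)}.
π_{F, B} gives {(13, m), (17, m), (23, m), (30, v), (33, v), (35, m), (40, m), (6, v)}.
Filtering on F = 40 leaves {(40, m)}.

{(40, m)}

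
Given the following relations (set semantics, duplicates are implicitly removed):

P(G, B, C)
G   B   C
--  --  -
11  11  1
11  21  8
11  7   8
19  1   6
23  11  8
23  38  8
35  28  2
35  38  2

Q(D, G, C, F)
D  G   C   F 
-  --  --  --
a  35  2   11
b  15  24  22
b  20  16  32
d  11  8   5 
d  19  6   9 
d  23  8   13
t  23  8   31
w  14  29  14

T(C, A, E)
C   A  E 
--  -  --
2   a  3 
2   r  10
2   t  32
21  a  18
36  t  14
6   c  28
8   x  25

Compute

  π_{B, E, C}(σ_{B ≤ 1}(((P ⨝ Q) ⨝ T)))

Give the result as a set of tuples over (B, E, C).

P ⋈ Q (natural join on G, C): {(11, 21, 8, d, 5), (11, 7, 8, d, 5), (19, 1, 6, d, 9), (23, 11, 8, d, 13), (23, 11, 8, t, 31), (23, 38, 8, d, 13), (23, 38, 8, t, 31), (35, 28, 2, a, 11), (35, 38, 2, a, 11)}
(P ⨝ Q) ⋈ T (natural join on C): {(11, 21, 8, d, 5, x, 25), (11, 7, 8, d, 5, x, 25), (19, 1, 6, d, 9, c, 28), (23, 11, 8, d, 13, x, 25), (23, 11, 8, t, 31, x, 25), (23, 38, 8, d, 13, x, 25), (23, 38, 8, t, 31, x, 25), (35, 28, 2, a, 11, a, 3), (35, 28, 2, a, 11, r, 10), (35, 28, 2, a, 11, t, 32), (35, 38, 2, a, 11, a, 3), (35, 38, 2, a, 11, r, 10), (35, 38, 2, a, 11, t, 32)}
Apply σ_{B ≤ 1}; surviving tuples: {(19, 1, 6, d, 9, c, 28)}
Keep only column(s) B, E, C: {(1, 28, 6)}

{(1, 28, 6)}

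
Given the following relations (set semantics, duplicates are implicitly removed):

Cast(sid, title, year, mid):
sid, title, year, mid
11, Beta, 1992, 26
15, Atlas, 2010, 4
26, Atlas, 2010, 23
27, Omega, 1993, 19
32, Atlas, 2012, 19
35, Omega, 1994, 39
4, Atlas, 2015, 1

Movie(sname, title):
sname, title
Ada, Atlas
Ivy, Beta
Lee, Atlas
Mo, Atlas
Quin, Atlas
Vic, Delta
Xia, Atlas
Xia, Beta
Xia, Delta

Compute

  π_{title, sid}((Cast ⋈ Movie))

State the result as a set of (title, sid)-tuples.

Joining Cast and Movie on title yields {(11, Beta, 1992, 26, Ivy), (11, Beta, 1992, 26, Xia), (15, Atlas, 2010, 4, Ada), (15, Atlas, 2010, 4, Lee), (15, Atlas, 2010, 4, Mo), (15, Atlas, 2010, 4, Quin), (15, Atlas, 2010, 4, Xia), (26, Atlas, 2010, 23, Ada), (26, Atlas, 2010, 23, Lee), (26, Atlas, 2010, 23, Mo), (26, Atlas, 2010, 23, Quin), (26, Atlas, 2010, 23, Xia), (32, Atlas, 2012, 19, Ada), (32, Atlas, 2012, 19, Lee), (32, Atlas, 2012, 19, Mo), (32, Atlas, 2012, 19, Quin), (32, Atlas, 2012, 19, Xia), (4, Atlas, 2015, 1, Ada), (4, Atlas, 2015, 1, Lee), (4, Atlas, 2015, 1, Mo), (4, Atlas, 2015, 1, Quin), (4, Atlas, 2015, 1, Xia)}.
π[title, sid]: project onto (title, sid) (17 duplicate(s) eliminated) → {(Atlas, 15), (Atlas, 26), (Atlas, 32), (Atlas, 4), (Beta, 11)}

{(Atlas, 15), (Atlas, 26), (Atlas, 32), (Atlas, 4), (Beta, 11)}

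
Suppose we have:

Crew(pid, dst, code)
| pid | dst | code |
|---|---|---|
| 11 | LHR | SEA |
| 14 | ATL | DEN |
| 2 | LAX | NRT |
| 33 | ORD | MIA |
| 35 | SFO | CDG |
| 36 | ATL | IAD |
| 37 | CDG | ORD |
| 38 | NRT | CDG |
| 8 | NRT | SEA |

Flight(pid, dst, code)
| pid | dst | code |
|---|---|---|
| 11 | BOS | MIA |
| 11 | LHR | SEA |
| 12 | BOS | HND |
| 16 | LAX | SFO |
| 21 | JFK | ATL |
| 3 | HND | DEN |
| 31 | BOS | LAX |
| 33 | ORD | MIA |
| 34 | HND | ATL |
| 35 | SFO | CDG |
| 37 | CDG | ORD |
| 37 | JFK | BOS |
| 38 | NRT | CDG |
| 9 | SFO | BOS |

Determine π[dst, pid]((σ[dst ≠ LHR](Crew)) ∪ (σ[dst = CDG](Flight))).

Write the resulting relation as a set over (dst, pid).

Filtering on dst ≠ LHR leaves {(14, ATL, DEN), (2, LAX, NRT), (33, ORD, MIA), (35, SFO, CDG), (36, ATL, IAD), (37, CDG, ORD), (38, NRT, CDG), (8, NRT, SEA)}.
Filtering on dst = CDG leaves {(37, CDG, ORD)}.
Set union of the two operands is {(14, ATL, DEN), (2, LAX, NRT), (33, ORD, MIA), (35, SFO, CDG), (36, ATL, IAD), (37, CDG, ORD), (38, NRT, CDG), (8, NRT, SEA)}.
Keep only column(s) dst, pid: {(ATL, 14), (ATL, 36), (CDG, 37), (LAX, 2), (NRT, 38), (NRT, 8), (ORD, 33), (SFO, 35)}

{(ATL, 14), (ATL, 36), (CDG, 37), (LAX, 2), (NRT, 38), (NRT, 8), (ORD, 33), (SFO, 35)}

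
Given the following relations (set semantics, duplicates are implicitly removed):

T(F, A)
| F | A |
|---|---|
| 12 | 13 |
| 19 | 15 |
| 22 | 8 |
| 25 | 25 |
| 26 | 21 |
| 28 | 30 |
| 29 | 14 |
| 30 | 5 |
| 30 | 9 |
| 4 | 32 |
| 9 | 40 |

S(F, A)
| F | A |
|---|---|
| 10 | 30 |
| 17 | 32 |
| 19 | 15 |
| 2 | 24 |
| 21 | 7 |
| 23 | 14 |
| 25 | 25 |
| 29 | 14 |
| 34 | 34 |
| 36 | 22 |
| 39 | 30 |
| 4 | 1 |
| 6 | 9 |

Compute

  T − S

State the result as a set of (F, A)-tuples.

Difference: {(12, 13), (19, 15), (22, 8), (25, 25), (26, 21), (28, 30), (29, 14), (30, 5), (30, 9), (4, 32), (9, 40)} with {(10, 30), (17, 32), (19, 15), (2, 24), (21, 7), (23, 14), (25, 25), (29, 14), (34, 34), (36, 22), (39, 30), (4, 1), (6, 9)} → {(12, 13), (22, 8), (26, 21), (28, 30), (30, 5), (30, 9), (4, 32), (9, 40)}

{(12, 13), (22, 8), (26, 21), (28, 30), (30, 5), (30, 9), (4, 32), (9, 40)}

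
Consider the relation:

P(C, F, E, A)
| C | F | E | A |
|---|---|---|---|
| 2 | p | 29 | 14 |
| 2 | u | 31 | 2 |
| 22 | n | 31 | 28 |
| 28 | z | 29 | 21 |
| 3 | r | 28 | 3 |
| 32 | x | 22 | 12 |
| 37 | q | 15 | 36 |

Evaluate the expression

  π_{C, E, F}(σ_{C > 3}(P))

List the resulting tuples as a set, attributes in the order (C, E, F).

{(22, 31, n), (28, 29, z), (32, 22, x), (37, 15, q)}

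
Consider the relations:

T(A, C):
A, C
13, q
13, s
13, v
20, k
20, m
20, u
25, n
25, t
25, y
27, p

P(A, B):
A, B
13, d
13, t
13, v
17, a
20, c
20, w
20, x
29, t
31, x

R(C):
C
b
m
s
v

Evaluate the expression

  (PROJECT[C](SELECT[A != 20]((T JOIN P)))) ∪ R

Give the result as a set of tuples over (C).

Joining T and P on A yields {(13, q, d), (13, q, t), (13, q, v), (13, s, d), (13, s, t), (13, s, v), (13, v, d), (13, v, t), (13, v, v), (20, k, c), (20, k, w), (20, k, x), (20, m, c), (20, m, w), (20, m, x), (20, u, c), (20, u, w), (20, u, x)}.
Selection A != 20: {(13, q, d), (13, q, t), (13, q, v), (13, s, d), (13, s, t), (13, s, v), (13, v, d), (13, v, t), (13, v, v)}
Projecting to C (6 duplicate(s) eliminated): {q, s, v}
Union: {q, s, v} with {b, m, s, v} → {b, m, q, s, v}

{b, m, q, s, v}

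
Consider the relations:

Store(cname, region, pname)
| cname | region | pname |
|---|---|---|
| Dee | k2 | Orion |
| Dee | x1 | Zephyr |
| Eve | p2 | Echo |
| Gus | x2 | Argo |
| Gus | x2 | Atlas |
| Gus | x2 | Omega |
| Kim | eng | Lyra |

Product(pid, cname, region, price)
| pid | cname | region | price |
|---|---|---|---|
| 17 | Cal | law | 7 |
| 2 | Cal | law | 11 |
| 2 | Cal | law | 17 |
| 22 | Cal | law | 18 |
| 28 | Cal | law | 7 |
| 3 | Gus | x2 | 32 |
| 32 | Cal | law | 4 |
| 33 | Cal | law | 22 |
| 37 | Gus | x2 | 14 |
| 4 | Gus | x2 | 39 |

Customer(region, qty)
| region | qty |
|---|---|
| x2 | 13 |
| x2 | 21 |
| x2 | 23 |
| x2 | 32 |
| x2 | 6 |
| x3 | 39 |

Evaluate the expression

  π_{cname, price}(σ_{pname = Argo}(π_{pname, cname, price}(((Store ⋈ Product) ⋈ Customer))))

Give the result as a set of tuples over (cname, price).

Natural join on cname, region: {(Gus, x2, Argo, 3, 32), (Gus, x2, Argo, 37, 14), (Gus, x2, Argo, 4, 39), (Gus, x2, Atlas, 3, 32), (Gus, x2, Atlas, 37, 14), (Gus, x2, Atlas, 4, 39), (Gus, x2, Omega, 3, 32), (Gus, x2, Omega, 37, 14), (Gus, x2, Omega, 4, 39)}
Natural join on region: {(Gus, x2, Argo, 3, 32, 13), (Gus, x2, Argo, 3, 32, 21), (Gus, x2, Argo, 3, 32, 23), (Gus, x2, Argo, 3, 32, 32), (Gus, x2, Argo, 3, 32, 6), (Gus, x2, Argo, 37, 14, 13), (Gus, x2, Argo, 37, 14, 21), (Gus, x2, Argo, 37, 14, 23), (Gus, x2, Argo, 37, 14, 32), (Gus, x2, Argo, 37, 14, 6), (Gus, x2, Argo, 4, 39, 13), (Gus, x2, Argo, 4, 39, 21), (Gus, x2, Argo, 4, 39, 23), (Gus, x2, Argo, 4, 39, 32), (Gus, x2, Argo, 4, 39, 6), (Gus, x2, Atlas, 3, 32, 13), (Gus, x2, Atlas, 3, 32, 21), (Gus, x2, Atlas, 3, 32, 23), (Gus, x2, Atlas, 3, 32, 32), (Gus, x2, Atlas, 3, 32, 6), (Gus, x2, Atlas, 37, 14, 13), (Gus, x2, Atlas, 37, 14, 21), (Gus, x2, Atlas, 37, 14, 23), (Gus, x2, Atlas, 37, 14, 32), (Gus, x2, Atlas, 37, 14, 6), (Gus, x2, Atlas, 4, 39, 13), (Gus, x2, Atlas, 4, 39, 21), (Gus, x2, Atlas, 4, 39, 23), (Gus, x2, Atlas, 4, 39, 32), (Gus, x2, Atlas, 4, 39, 6), (Gus, x2, Omega, 3, 32, 13), (Gus, x2, Omega, 3, 32, 21), (Gus, x2, Omega, 3, 32, 23), (Gus, x2, Omega, 3, 32, 32), (Gus, x2, Omega, 3, 32, 6), (Gus, x2, Omega, 37, 14, 13), (Gus, x2, Omega, 37, 14, 21), (Gus, x2, Omega, 37, 14, 23), (Gus, x2, Omega, 37, 14, 32), (Gus, x2, Omega, 37, 14, 6), (Gus, x2, Omega, 4, 39, 13), (Gus, x2, Omega, 4, 39, 21), (Gus, x2, Omega, 4, 39, 23), (Gus, x2, Omega, 4, 39, 32), (Gus, x2, Omega, 4, 39, 6)}
π[pname, cname, price]: project onto (pname, cname, price) (36 duplicate(s) eliminated) → {(Argo, Gus, 14), (Argo, Gus, 32), (Argo, Gus, 39), (Atlas, Gus, 14), (Atlas, Gus, 32), (Atlas, Gus, 39), (Omega, Gus, 14), (Omega, Gus, 32), (Omega, Gus, 39)}
Filtering on pname = Argo leaves {(Argo, Gus, 14), (Argo, Gus, 32), (Argo, Gus, 39)}.
π[cname, price]: project onto (cname, price) → {(Gus, 14), (Gus, 32), (Gus, 39)}

{(Gus, 14), (Gus, 32), (Gus, 39)}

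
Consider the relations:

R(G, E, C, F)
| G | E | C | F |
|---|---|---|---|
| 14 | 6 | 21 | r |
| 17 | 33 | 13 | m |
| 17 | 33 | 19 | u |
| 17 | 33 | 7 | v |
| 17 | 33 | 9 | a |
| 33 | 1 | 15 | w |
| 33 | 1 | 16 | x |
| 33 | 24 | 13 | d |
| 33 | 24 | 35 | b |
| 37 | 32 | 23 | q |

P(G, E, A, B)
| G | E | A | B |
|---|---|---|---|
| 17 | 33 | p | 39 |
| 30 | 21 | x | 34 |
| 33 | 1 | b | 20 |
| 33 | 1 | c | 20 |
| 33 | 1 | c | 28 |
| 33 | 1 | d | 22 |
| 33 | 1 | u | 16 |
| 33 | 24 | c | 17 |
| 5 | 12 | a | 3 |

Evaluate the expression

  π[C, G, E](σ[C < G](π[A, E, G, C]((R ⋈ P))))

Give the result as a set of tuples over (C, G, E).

{(13, 17, 33), (13, 33, 24), (15, 33, 1), (16, 33, 1), (7, 17, 33), (9, 17, 33)}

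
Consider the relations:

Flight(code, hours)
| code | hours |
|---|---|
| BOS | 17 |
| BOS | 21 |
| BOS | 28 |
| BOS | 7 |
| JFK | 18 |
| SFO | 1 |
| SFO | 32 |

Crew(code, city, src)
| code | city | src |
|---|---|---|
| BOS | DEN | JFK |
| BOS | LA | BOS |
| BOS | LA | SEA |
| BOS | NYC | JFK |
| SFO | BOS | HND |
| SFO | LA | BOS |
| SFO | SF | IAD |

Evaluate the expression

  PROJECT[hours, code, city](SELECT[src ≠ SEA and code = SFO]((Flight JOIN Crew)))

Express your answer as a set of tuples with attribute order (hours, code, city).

Flight ⋈ Crew (natural join on code): {(BOS, 17, DEN, JFK), (BOS, 17, LA, BOS), (BOS, 17, LA, SEA), (BOS, 17, NYC, JFK), (BOS, 21, DEN, JFK), (BOS, 21, LA, BOS), (BOS, 21, LA, SEA), (BOS, 21, NYC, JFK), (BOS, 28, DEN, JFK), (BOS, 28, LA, BOS), (BOS, 28, LA, SEA), (BOS, 28, NYC, JFK), (BOS, 7, DEN, JFK), (BOS, 7, LA, BOS), (BOS, 7, LA, SEA), (BOS, 7, NYC, JFK), (SFO, 1, BOS, HND), (SFO, 1, LA, BOS), (SFO, 1, SF, IAD), (SFO, 32, BOS, HND), (SFO, 32, LA, BOS), (SFO, 32, SF, IAD)}
σ[src ≠ SEA and code = SFO]: keep tuples satisfying src ≠ SEA and code = SFO → {(SFO, 1, BOS, HND), (SFO, 1, LA, BOS), (SFO, 1, SF, IAD), (SFO, 32, BOS, HND), (SFO, 32, LA, BOS), (SFO, 32, SF, IAD)}
π[hours, code, city]: project onto (hours, code, city) → {(1, SFO, BOS), (1, SFO, LA), (1, SFO, SF), (32, SFO, BOS), (32, SFO, LA), (32, SFO, SF)}

{(1, SFO, BOS), (1, SFO, LA), (1, SFO, SF), (32, SFO, BOS), (32, SFO, LA), (32, SFO, SF)}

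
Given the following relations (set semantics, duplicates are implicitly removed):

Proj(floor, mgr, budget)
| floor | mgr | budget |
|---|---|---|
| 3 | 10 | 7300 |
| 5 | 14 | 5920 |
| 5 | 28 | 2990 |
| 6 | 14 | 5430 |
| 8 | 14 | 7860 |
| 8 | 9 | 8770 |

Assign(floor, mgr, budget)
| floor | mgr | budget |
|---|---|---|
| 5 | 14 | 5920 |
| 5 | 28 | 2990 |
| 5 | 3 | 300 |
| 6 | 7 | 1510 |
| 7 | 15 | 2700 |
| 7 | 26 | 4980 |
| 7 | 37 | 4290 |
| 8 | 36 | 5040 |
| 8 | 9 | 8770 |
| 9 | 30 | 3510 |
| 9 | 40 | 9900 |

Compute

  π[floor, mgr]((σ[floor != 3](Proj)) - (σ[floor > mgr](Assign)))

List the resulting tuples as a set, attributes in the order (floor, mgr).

{(5, 14), (5, 28), (6, 14), (8, 14), (8, 9)}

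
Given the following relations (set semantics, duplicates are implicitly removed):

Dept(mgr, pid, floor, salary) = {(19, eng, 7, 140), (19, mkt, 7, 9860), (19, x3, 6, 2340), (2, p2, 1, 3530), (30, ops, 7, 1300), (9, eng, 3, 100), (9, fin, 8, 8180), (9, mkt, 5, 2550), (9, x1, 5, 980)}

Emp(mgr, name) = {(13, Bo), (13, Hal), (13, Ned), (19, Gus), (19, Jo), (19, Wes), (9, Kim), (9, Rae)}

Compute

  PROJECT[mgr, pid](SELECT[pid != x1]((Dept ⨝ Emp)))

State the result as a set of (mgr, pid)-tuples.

Joining Dept and Emp on mgr yields {(19, eng, 7, 140, Gus), (19, eng, 7, 140, Jo), (19, eng, 7, 140, Wes), (19, mkt, 7, 9860, Gus), (19, mkt, 7, 9860, Jo), (19, mkt, 7, 9860, Wes), (19, x3, 6, 2340, Gus), (19, x3, 6, 2340, Jo), (19, x3, 6, 2340, Wes), (9, eng, 3, 100, Kim), (9, eng, 3, 100, Rae), (9, fin, 8, 8180, Kim), (9, fin, 8, 8180, Rae), (9, mkt, 5, 2550, Kim), (9, mkt, 5, 2550, Rae), (9, x1, 5, 980, Kim), (9, x1, 5, 980, Rae)}.
Filtering on pid != x1 leaves {(19, eng, 7, 140, Gus), (19, eng, 7, 140, Jo), (19, eng, 7, 140, Wes), (19, mkt, 7, 9860, Gus), (19, mkt, 7, 9860, Jo), (19, mkt, 7, 9860, Wes), (19, x3, 6, 2340, Gus), (19, x3, 6, 2340, Jo), (19, x3, 6, 2340, Wes), (9, eng, 3, 100, Kim), (9, eng, 3, 100, Rae), (9, fin, 8, 8180, Kim), (9, fin, 8, 8180, Rae), (9, mkt, 5, 2550, Kim), (9, mkt, 5, 2550, Rae)}.
Projecting to mgr, pid (9 duplicate(s) eliminated): {(19, eng), (19, mkt), (19, x3), (9, eng), (9, fin), (9, mkt)}

{(19, eng), (19, mkt), (19, x3), (9, eng), (9, fin), (9, mkt)}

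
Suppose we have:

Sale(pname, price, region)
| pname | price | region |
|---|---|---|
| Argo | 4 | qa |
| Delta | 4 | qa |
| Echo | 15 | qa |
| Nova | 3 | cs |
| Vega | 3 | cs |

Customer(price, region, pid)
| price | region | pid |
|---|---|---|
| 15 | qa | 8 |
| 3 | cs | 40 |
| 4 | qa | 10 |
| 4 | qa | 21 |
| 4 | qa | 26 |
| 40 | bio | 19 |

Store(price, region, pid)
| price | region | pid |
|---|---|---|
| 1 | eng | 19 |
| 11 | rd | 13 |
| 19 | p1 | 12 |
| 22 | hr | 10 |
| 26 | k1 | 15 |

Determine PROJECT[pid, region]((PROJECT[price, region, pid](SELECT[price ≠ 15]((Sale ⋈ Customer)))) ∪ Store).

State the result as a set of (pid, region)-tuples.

{(10, hr), (10, qa), (12, p1), (13, rd), (15, k1), (19, eng), (21, qa), (26, qa), (40, cs)}

Joining Sale and Customer on price, region yields {(Argo, 4, qa, 10), (Argo, 4, qa, 21), (Argo, 4, qa, 26), (Delta, 4, qa, 10), (Delta, 4, qa, 21), (Delta, 4, qa, 26), (Echo, 15, qa, 8), (Nova, 3, cs, 40), (Vega, 3, cs, 40)}.
Apply σ_{price ≠ 15}; surviving tuples: {(Argo, 4, qa, 10), (Argo, 4, qa, 21), (Argo, 4, qa, 26), (Delta, 4, qa, 10), (Delta, 4, qa, 21), (Delta, 4, qa, 26), (Nova, 3, cs, 40), (Vega, 3, cs, 40)}
π[price, region, pid]: project onto (price, region, pid) (4 duplicate(s) eliminated) → {(3, cs, 40), (4, qa, 10), (4, qa, 21), (4, qa, 26)}
Taking the union: {(1, eng, 19), (11, rd, 13), (19, p1, 12), (22, hr, 10), (26, k1, 15), (3, cs, 40), (4, qa, 10), (4, qa, 21), (4, qa, 26)}
π[pid, region]: project onto (pid, region) → {(10, hr), (10, qa), (12, p1), (13, rd), (15, k1), (19, eng), (21, qa), (26, qa), (40, cs)}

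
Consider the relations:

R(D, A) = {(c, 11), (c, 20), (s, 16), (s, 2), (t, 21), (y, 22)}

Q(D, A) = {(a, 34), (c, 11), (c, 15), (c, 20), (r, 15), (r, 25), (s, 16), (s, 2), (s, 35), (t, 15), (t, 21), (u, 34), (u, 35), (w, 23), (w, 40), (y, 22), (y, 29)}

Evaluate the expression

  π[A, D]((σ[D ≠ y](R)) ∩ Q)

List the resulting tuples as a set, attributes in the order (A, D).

{(11, c), (16, s), (2, s), (20, c), (21, t)}

Selection D ≠ y: {(c, 11), (c, 20), (s, 16), (s, 2), (t, 21)}
Taking the intersection: {(c, 11), (c, 20), (s, 16), (s, 2), (t, 21)}
π[A, D]: project onto (A, D) → {(11, c), (16, s), (2, s), (20, c), (21, t)}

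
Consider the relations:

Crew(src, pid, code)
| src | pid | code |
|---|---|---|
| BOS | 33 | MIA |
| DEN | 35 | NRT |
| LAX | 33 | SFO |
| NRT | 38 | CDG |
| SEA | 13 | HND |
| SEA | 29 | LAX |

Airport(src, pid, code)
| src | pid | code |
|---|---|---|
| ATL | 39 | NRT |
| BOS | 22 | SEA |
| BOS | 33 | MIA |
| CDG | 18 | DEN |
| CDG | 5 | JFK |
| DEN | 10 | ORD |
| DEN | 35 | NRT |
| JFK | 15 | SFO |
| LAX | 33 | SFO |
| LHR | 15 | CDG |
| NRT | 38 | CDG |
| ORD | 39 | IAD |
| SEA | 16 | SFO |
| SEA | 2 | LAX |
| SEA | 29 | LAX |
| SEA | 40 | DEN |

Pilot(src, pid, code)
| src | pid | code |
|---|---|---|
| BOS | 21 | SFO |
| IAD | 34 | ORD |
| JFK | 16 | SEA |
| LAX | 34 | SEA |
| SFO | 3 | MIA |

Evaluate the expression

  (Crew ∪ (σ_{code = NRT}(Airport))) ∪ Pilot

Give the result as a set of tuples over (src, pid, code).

Selection code = NRT: {(ATL, 39, NRT), (DEN, 35, NRT)}
Set union of the two operands is {(ATL, 39, NRT), (BOS, 33, MIA), (DEN, 35, NRT), (LAX, 33, SFO), (NRT, 38, CDG), (SEA, 13, HND), (SEA, 29, LAX)}.
Set union of the two operands is {(ATL, 39, NRT), (BOS, 21, SFO), (BOS, 33, MIA), (DEN, 35, NRT), (IAD, 34, ORD), (JFK, 16, SEA), (LAX, 33, SFO), (LAX, 34, SEA), (NRT, 38, CDG), (SEA, 13, HND), (SEA, 29, LAX), (SFO, 3, MIA)}.

{(ATL, 39, NRT), (BOS, 21, SFO), (BOS, 33, MIA), (DEN, 35, NRT), (IAD, 34, ORD), (JFK, 16, SEA), (LAX, 33, SFO), (LAX, 34, SEA), (NRT, 38, CDG), (SEA, 13, HND), (SEA, 29, LAX), (SFO, 3, MIA)}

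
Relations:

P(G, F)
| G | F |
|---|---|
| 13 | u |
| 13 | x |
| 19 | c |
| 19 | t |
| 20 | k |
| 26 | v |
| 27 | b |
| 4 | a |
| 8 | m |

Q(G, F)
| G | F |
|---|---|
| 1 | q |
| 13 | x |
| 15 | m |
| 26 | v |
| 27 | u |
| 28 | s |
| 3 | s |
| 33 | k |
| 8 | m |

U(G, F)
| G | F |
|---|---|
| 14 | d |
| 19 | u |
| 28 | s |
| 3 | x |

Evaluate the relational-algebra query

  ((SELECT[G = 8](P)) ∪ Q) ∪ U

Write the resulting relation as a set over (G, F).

σ[G = 8]: keep tuples satisfying G = 8 → {(8, m)}
Union: {(8, m)} with {(1, q), (13, x), (15, m), (26, v), (27, u), (28, s), (3, s), (33, k), (8, m)} → {(1, q), (13, x), (15, m), (26, v), (27, u), (28, s), (3, s), (33, k), (8, m)}
Union: {(1, q), (13, x), (15, m), (26, v), (27, u), (28, s), (3, s), (33, k), (8, m)} with {(14, d), (19, u), (28, s), (3, x)} → {(1, q), (13, x), (14, d), (15, m), (19, u), (26, v), (27, u), (28, s), (3, s), (3, x), (33, k), (8, m)}

{(1, q), (13, x), (14, d), (15, m), (19, u), (26, v), (27, u), (28, s), (3, s), (3, x), (33, k), (8, m)}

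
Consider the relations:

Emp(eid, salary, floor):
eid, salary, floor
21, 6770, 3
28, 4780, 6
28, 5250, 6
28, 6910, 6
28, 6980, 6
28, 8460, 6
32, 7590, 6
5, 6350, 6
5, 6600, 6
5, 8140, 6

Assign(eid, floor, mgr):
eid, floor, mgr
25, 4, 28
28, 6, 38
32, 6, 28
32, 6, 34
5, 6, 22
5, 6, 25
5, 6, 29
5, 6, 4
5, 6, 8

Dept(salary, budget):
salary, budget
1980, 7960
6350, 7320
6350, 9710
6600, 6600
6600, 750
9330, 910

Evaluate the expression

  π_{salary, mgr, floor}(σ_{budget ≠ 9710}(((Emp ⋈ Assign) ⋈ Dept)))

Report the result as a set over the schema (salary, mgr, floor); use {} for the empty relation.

{(6350, 22, 6), (6350, 25, 6), (6350, 29, 6), (6350, 4, 6), (6350, 8, 6), (6600, 22, 6), (6600, 25, 6), (6600, 29, 6), (6600, 4, 6), (6600, 8, 6)}

Joining Emp and Assign on eid, floor yields {(28, 4780, 6, 38), (28, 5250, 6, 38), (28, 6910, 6, 38), (28, 6980, 6, 38), (28, 8460, 6, 38), (32, 7590, 6, 28), (32, 7590, 6, 34), (5, 6350, 6, 22), (5, 6350, 6, 25), (5, 6350, 6, 29), (5, 6350, 6, 4), (5, 6350, 6, 8), (5, 6600, 6, 22), (5, 6600, 6, 25), (5, 6600, 6, 29), (5, 6600, 6, 4), (5, 6600, 6, 8), (5, 8140, 6, 22), (5, 8140, 6, 25), (5, 8140, 6, 29), (5, 8140, 6, 4), (5, 8140, 6, 8)}.
Joining (Emp ⋈ Assign) and Dept on salary yields {(5, 6350, 6, 22, 7320), (5, 6350, 6, 22, 9710), (5, 6350, 6, 25, 7320), (5, 6350, 6, 25, 9710), (5, 6350, 6, 29, 7320), (5, 6350, 6, 29, 9710), (5, 6350, 6, 4, 7320), (5, 6350, 6, 4, 9710), (5, 6350, 6, 8, 7320), (5, 6350, 6, 8, 9710), (5, 6600, 6, 22, 6600), (5, 6600, 6, 22, 750), (5, 6600, 6, 25, 6600), (5, 6600, 6, 25, 750), (5, 6600, 6, 29, 6600), (5, 6600, 6, 29, 750), (5, 6600, 6, 4, 6600), (5, 6600, 6, 4, 750), (5, 6600, 6, 8, 6600), (5, 6600, 6, 8, 750)}.
Selection budget ≠ 9710: {(5, 6350, 6, 22, 7320), (5, 6350, 6, 25, 7320), (5, 6350, 6, 29, 7320), (5, 6350, 6, 4, 7320), (5, 6350, 6, 8, 7320), (5, 6600, 6, 22, 6600), (5, 6600, 6, 22, 750), (5, 6600, 6, 25, 6600), (5, 6600, 6, 25, 750), (5, 6600, 6, 29, 6600), (5, 6600, 6, 29, 750), (5, 6600, 6, 4, 6600), (5, 6600, 6, 4, 750), (5, 6600, 6, 8, 6600), (5, 6600, 6, 8, 750)}
Keep only column(s) salary, mgr, floor (5 duplicate(s) eliminated): {(6350, 22, 6), (6350, 25, 6), (6350, 29, 6), (6350, 4, 6), (6350, 8, 6), (6600, 22, 6), (6600, 25, 6), (6600, 29, 6), (6600, 4, 6), (6600, 8, 6)}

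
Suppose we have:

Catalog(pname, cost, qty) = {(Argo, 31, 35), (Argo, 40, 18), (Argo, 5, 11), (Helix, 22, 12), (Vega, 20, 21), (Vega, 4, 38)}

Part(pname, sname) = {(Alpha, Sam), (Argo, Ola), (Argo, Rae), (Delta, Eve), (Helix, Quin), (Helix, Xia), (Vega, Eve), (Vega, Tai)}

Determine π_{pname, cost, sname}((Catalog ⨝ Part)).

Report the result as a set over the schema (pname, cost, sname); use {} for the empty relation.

{(Argo, 31, Ola), (Argo, 31, Rae), (Argo, 40, Ola), (Argo, 40, Rae), (Argo, 5, Ola), (Argo, 5, Rae), (Helix, 22, Quin), (Helix, 22, Xia), (Vega, 20, Eve), (Vega, 20, Tai), (Vega, 4, Eve), (Vega, 4, Tai)}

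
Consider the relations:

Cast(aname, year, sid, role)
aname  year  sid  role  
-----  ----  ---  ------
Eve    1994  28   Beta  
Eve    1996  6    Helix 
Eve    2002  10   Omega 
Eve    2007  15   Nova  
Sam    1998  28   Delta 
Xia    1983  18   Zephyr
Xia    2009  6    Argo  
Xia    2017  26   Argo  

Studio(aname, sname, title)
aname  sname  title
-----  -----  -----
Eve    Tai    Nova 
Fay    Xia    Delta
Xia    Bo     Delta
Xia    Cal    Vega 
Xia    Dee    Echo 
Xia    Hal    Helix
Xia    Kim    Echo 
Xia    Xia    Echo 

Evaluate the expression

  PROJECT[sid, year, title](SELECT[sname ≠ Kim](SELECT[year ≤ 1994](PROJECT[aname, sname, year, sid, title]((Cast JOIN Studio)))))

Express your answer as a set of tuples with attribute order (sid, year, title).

Cast ⋈ Studio (natural join on aname): {(Eve, 1994, 28, Beta, Tai, Nova), (Eve, 1996, 6, Helix, Tai, Nova), (Eve, 2002, 10, Omega, Tai, Nova), (Eve, 2007, 15, Nova, Tai, Nova), (Xia, 1983, 18, Zephyr, Bo, Delta), (Xia, 1983, 18, Zephyr, Cal, Vega), (Xia, 1983, 18, Zephyr, Dee, Echo), (Xia, 1983, 18, Zephyr, Hal, Helix), (Xia, 1983, 18, Zephyr, Kim, Echo), (Xia, 1983, 18, Zephyr, Xia, Echo), (Xia, 2009, 6, Argo, Bo, Delta), (Xia, 2009, 6, Argo, Cal, Vega), (Xia, 2009, 6, Argo, Dee, Echo), (Xia, 2009, 6, Argo, Hal, Helix), (Xia, 2009, 6, Argo, Kim, Echo), (Xia, 2009, 6, Argo, Xia, Echo), (Xia, 2017, 26, Argo, Bo, Delta), (Xia, 2017, 26, Argo, Cal, Vega), (Xia, 2017, 26, Argo, Dee, Echo), (Xia, 2017, 26, Argo, Hal, Helix), (Xia, 2017, 26, Argo, Kim, Echo), (Xia, 2017, 26, Argo, Xia, Echo)}
π[aname, sname, year, sid, title]: project onto (aname, sname, year, sid, title) → {(Eve, Tai, 1994, 28, Nova), (Eve, Tai, 1996, 6, Nova), (Eve, Tai, 2002, 10, Nova), (Eve, Tai, 2007, 15, Nova), (Xia, Bo, 1983, 18, Delta), (Xia, Bo, 2009, 6, Delta), (Xia, Bo, 2017, 26, Delta), (Xia, Cal, 1983, 18, Vega), (Xia, Cal, 2009, 6, Vega), (Xia, Cal, 2017, 26, Vega), (Xia, Dee, 1983, 18, Echo), (Xia, Dee, 2009, 6, Echo), (Xia, Dee, 2017, 26, Echo), (Xia, Hal, 1983, 18, Helix), (Xia, Hal, 2009, 6, Helix), (Xia, Hal, 2017, 26, Helix), (Xia, Kim, 1983, 18, Echo), (Xia, Kim, 2009, 6, Echo), (Xia, Kim, 2017, 26, Echo), (Xia, Xia, 1983, 18, Echo), (Xia, Xia, 2009, 6, Echo), (Xia, Xia, 2017, 26, Echo)}
Selection year ≤ 1994: {(Eve, Tai, 1994, 28, Nova), (Xia, Bo, 1983, 18, Delta), (Xia, Cal, 1983, 18, Vega), (Xia, Dee, 1983, 18, Echo), (Xia, Hal, 1983, 18, Helix), (Xia, Kim, 1983, 18, Echo), (Xia, Xia, 1983, 18, Echo)}
Selection sname ≠ Kim: {(Eve, Tai, 1994, 28, Nova), (Xia, Bo, 1983, 18, Delta), (Xia, Cal, 1983, 18, Vega), (Xia, Dee, 1983, 18, Echo), (Xia, Hal, 1983, 18, Helix), (Xia, Xia, 1983, 18, Echo)}
π[sid, year, title]: project onto (sid, year, title) (1 duplicate(s) eliminated) → {(18, 1983, Delta), (18, 1983, Echo), (18, 1983, Helix), (18, 1983, Vega), (28, 1994, Nova)}

{(18, 1983, Delta), (18, 1983, Echo), (18, 1983, Helix), (18, 1983, Vega), (28, 1994, Nova)}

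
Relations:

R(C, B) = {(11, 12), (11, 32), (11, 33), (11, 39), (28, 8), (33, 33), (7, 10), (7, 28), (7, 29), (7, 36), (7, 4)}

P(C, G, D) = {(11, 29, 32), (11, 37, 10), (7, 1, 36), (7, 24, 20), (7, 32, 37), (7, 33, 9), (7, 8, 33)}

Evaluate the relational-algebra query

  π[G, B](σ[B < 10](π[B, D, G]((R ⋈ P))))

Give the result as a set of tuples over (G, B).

{(1, 4), (24, 4), (32, 4), (33, 4), (8, 4)}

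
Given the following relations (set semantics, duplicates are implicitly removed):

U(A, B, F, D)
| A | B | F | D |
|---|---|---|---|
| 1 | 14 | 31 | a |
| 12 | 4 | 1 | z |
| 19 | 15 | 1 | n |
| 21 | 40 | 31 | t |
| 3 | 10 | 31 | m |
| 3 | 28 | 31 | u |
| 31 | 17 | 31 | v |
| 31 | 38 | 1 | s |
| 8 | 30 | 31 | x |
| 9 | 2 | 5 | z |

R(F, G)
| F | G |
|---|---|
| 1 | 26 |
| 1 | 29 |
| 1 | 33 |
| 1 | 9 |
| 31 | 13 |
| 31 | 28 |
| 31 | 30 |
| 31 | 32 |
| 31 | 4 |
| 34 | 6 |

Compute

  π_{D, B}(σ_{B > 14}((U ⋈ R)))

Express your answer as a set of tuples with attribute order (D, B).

Joining U and R on F yields {(1, 14, 31, a, 13), (1, 14, 31, a, 28), (1, 14, 31, a, 30), (1, 14, 31, a, 32), (1, 14, 31, a, 4), (12, 4, 1, z, 26), (12, 4, 1, z, 29), (12, 4, 1, z, 33), (12, 4, 1, z, 9), (19, 15, 1, n, 26), (19, 15, 1, n, 29), (19, 15, 1, n, 33), (19, 15, 1, n, 9), (21, 40, 31, t, 13), (21, 40, 31, t, 28), (21, 40, 31, t, 30), (21, 40, 31, t, 32), (21, 40, 31, t, 4), (3, 10, 31, m, 13), (3, 10, 31, m, 28), (3, 10, 31, m, 30), (3, 10, 31, m, 32), (3, 10, 31, m, 4), (3, 28, 31, u, 13), (3, 28, 31, u, 28), (3, 28, 31, u, 30), (3, 28, 31, u, 32), (3, 28, 31, u, 4), (31, 17, 31, v, 13), (31, 17, 31, v, 28), (31, 17, 31, v, 30), (31, 17, 31, v, 32), (31, 17, 31, v, 4), (31, 38, 1, s, 26), (31, 38, 1, s, 29), (31, 38, 1, s, 33), (31, 38, 1, s, 9), (8, 30, 31, x, 13), (8, 30, 31, x, 28), (8, 30, 31, x, 30), (8, 30, 31, x, 32), (8, 30, 31, x, 4)}.
σ[B > 14]: keep tuples satisfying B > 14 → {(19, 15, 1, n, 26), (19, 15, 1, n, 29), (19, 15, 1, n, 33), (19, 15, 1, n, 9), (21, 40, 31, t, 13), (21, 40, 31, t, 28), (21, 40, 31, t, 30), (21, 40, 31, t, 32), (21, 40, 31, t, 4), (3, 28, 31, u, 13), (3, 28, 31, u, 28), (3, 28, 31, u, 30), (3, 28, 31, u, 32), (3, 28, 31, u, 4), (31, 17, 31, v, 13), (31, 17, 31, v, 28), (31, 17, 31, v, 30), (31, 17, 31, v, 32), (31, 17, 31, v, 4), (31, 38, 1, s, 26), (31, 38, 1, s, 29), (31, 38, 1, s, 33), (31, 38, 1, s, 9), (8, 30, 31, x, 13), (8, 30, 31, x, 28), (8, 30, 31, x, 30), (8, 30, 31, x, 32), (8, 30, 31, x, 4)}
π[D, B]: project onto (D, B) (22 duplicate(s) eliminated) → {(n, 15), (s, 38), (t, 40), (u, 28), (v, 17), (x, 30)}

{(n, 15), (s, 38), (t, 40), (u, 28), (v, 17), (x, 30)}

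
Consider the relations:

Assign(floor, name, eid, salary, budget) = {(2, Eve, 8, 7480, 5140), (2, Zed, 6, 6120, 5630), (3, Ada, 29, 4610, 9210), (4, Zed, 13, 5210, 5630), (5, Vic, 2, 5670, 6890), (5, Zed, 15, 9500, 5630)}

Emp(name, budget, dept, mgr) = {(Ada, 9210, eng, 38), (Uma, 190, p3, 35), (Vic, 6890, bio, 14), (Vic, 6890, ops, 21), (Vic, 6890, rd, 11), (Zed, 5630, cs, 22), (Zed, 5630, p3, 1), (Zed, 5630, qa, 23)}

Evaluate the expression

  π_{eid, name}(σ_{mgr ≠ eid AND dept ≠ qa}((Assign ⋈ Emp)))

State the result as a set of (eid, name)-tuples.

{(13, Zed), (15, Zed), (2, Vic), (29, Ada), (6, Zed)}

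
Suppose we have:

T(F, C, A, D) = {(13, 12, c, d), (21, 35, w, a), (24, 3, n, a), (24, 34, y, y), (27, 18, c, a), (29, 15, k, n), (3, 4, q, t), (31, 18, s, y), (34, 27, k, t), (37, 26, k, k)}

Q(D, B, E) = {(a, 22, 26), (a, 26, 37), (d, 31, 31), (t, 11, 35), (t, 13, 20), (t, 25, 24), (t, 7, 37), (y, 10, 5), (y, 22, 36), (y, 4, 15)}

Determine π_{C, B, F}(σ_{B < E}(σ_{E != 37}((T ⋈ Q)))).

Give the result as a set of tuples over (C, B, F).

{(18, 22, 27), (18, 22, 31), (18, 4, 31), (27, 11, 34), (27, 13, 34), (3, 22, 24), (34, 22, 24), (34, 4, 24), (35, 22, 21), (4, 11, 3), (4, 13, 3)}

Natural join on D: {(13, 12, c, d, 31, 31), (21, 35, w, a, 22, 26), (21, 35, w, a, 26, 37), (24, 3, n, a, 22, 26), (24, 3, n, a, 26, 37), (24, 34, y, y, 10, 5), (24, 34, y, y, 22, 36), (24, 34, y, y, 4, 15), (27, 18, c, a, 22, 26), (27, 18, c, a, 26, 37), (3, 4, q, t, 11, 35), (3, 4, q, t, 13, 20), (3, 4, q, t, 25, 24), (3, 4, q, t, 7, 37), (31, 18, s, y, 10, 5), (31, 18, s, y, 22, 36), (31, 18, s, y, 4, 15), (34, 27, k, t, 11, 35), (34, 27, k, t, 13, 20), (34, 27, k, t, 25, 24), (34, 27, k, t, 7, 37)}
Selection E != 37: {(13, 12, c, d, 31, 31), (21, 35, w, a, 22, 26), (24, 3, n, a, 22, 26), (24, 34, y, y, 10, 5), (24, 34, y, y, 22, 36), (24, 34, y, y, 4, 15), (27, 18, c, a, 22, 26), (3, 4, q, t, 11, 35), (3, 4, q, t, 13, 20), (3, 4, q, t, 25, 24), (31, 18, s, y, 10, 5), (31, 18, s, y, 22, 36), (31, 18, s, y, 4, 15), (34, 27, k, t, 11, 35), (34, 27, k, t, 13, 20), (34, 27, k, t, 25, 24)}
Selection B < E: {(21, 35, w, a, 22, 26), (24, 3, n, a, 22, 26), (24, 34, y, y, 22, 36), (24, 34, y, y, 4, 15), (27, 18, c, a, 22, 26), (3, 4, q, t, 11, 35), (3, 4, q, t, 13, 20), (31, 18, s, y, 22, 36), (31, 18, s, y, 4, 15), (34, 27, k, t, 11, 35), (34, 27, k, t, 13, 20)}
π_{C, B, F} gives {(18, 22, 27), (18, 22, 31), (18, 4, 31), (27, 11, 34), (27, 13, 34), (3, 22, 24), (34, 22, 24), (34, 4, 24), (35, 22, 21), (4, 11, 3), (4, 13, 3)}.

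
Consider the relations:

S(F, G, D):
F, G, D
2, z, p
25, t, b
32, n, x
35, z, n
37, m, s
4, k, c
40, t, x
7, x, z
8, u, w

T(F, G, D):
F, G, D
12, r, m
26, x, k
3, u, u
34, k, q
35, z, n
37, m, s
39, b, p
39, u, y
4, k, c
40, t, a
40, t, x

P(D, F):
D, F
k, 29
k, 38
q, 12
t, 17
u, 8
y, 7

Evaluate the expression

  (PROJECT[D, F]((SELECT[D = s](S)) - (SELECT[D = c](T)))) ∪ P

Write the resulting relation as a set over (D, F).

{(k, 29), (k, 38), (q, 12), (s, 37), (t, 17), (u, 8), (y, 7)}

Filtering on D = s leaves {(37, m, s)}.
Filtering on D = c leaves {(4, k, c)}.
Difference: {(37, m, s)} with {(4, k, c)} → {(37, m, s)}
Keep only column(s) D, F: {(s, 37)}
Union: {(s, 37)} with {(k, 29), (k, 38), (q, 12), (t, 17), (u, 8), (y, 7)} → {(k, 29), (k, 38), (q, 12), (s, 37), (t, 17), (u, 8), (y, 7)}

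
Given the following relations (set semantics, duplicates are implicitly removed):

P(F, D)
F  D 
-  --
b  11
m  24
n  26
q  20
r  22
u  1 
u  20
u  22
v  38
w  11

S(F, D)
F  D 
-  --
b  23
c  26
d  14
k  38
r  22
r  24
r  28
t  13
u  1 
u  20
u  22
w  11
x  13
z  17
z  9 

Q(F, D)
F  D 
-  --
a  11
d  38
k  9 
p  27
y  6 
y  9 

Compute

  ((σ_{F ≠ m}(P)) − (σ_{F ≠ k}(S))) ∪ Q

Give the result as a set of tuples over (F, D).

{(a, 11), (b, 11), (d, 38), (k, 9), (n, 26), (p, 27), (q, 20), (v, 38), (y, 6), (y, 9)}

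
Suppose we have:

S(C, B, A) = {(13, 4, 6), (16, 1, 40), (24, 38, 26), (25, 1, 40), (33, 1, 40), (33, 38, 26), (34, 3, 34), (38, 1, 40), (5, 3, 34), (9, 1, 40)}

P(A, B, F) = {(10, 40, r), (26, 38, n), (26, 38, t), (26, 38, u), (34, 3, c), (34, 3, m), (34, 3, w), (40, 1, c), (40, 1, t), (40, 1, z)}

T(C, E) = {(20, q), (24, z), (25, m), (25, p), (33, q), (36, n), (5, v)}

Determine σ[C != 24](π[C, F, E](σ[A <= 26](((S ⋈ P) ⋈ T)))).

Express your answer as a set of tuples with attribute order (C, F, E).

{(33, n, q), (33, t, q), (33, u, q)}

S ⋈ P (natural join on B, A): {(16, 1, 40, c), (16, 1, 40, t), (16, 1, 40, z), (24, 38, 26, n), (24, 38, 26, t), (24, 38, 26, u), (25, 1, 40, c), (25, 1, 40, t), (25, 1, 40, z), (33, 1, 40, c), (33, 1, 40, t), (33, 1, 40, z), (33, 38, 26, n), (33, 38, 26, t), (33, 38, 26, u), (34, 3, 34, c), (34, 3, 34, m), (34, 3, 34, w), (38, 1, 40, c), (38, 1, 40, t), (38, 1, 40, z), (5, 3, 34, c), (5, 3, 34, m), (5, 3, 34, w), (9, 1, 40, c), (9, 1, 40, t), (9, 1, 40, z)}
(S ⋈ P) ⋈ T (natural join on C): {(24, 38, 26, n, z), (24, 38, 26, t, z), (24, 38, 26, u, z), (25, 1, 40, c, m), (25, 1, 40, c, p), (25, 1, 40, t, m), (25, 1, 40, t, p), (25, 1, 40, z, m), (25, 1, 40, z, p), (33, 1, 40, c, q), (33, 1, 40, t, q), (33, 1, 40, z, q), (33, 38, 26, n, q), (33, 38, 26, t, q), (33, 38, 26, u, q), (5, 3, 34, c, v), (5, 3, 34, m, v), (5, 3, 34, w, v)}
σ[A <= 26]: keep tuples satisfying A <= 26 → {(24, 38, 26, n, z), (24, 38, 26, t, z), (24, 38, 26, u, z), (33, 38, 26, n, q), (33, 38, 26, t, q), (33, 38, 26, u, q)}
Keep only column(s) C, F, E: {(24, n, z), (24, t, z), (24, u, z), (33, n, q), (33, t, q), (33, u, q)}
σ[C != 24]: keep tuples satisfying C != 24 → {(33, n, q), (33, t, q), (33, u, q)}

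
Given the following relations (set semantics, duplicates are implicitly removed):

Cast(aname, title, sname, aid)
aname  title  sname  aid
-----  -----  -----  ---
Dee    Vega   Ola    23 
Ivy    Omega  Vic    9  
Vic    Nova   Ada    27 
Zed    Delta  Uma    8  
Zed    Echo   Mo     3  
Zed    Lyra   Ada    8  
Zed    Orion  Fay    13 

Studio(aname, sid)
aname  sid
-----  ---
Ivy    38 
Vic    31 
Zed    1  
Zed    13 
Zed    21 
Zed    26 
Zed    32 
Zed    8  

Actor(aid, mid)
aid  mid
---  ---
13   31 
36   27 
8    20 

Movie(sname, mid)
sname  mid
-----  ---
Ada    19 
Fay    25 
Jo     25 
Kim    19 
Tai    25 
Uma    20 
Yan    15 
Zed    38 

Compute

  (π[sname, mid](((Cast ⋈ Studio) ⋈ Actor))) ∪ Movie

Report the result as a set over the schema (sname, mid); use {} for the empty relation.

{(Ada, 19), (Ada, 20), (Fay, 25), (Fay, 31), (Jo, 25), (Kim, 19), (Tai, 25), (Uma, 20), (Yan, 15), (Zed, 38)}

Joining Cast and Studio on aname yields {(Ivy, Omega, Vic, 9, 38), (Vic, Nova, Ada, 27, 31), (Zed, Delta, Uma, 8, 1), (Zed, Delta, Uma, 8, 13), (Zed, Delta, Uma, 8, 21), (Zed, Delta, Uma, 8, 26), (Zed, Delta, Uma, 8, 32), (Zed, Delta, Uma, 8, 8), (Zed, Echo, Mo, 3, 1), (Zed, Echo, Mo, 3, 13), (Zed, Echo, Mo, 3, 21), (Zed, Echo, Mo, 3, 26), (Zed, Echo, Mo, 3, 32), (Zed, Echo, Mo, 3, 8), (Zed, Lyra, Ada, 8, 1), (Zed, Lyra, Ada, 8, 13), (Zed, Lyra, Ada, 8, 21), (Zed, Lyra, Ada, 8, 26), (Zed, Lyra, Ada, 8, 32), (Zed, Lyra, Ada, 8, 8), (Zed, Orion, Fay, 13, 1), (Zed, Orion, Fay, 13, 13), (Zed, Orion, Fay, 13, 21), (Zed, Orion, Fay, 13, 26), (Zed, Orion, Fay, 13, 32), (Zed, Orion, Fay, 13, 8)}.
Joining (Cast ⋈ Studio) and Actor on aid yields {(Zed, Delta, Uma, 8, 1, 20), (Zed, Delta, Uma, 8, 13, 20), (Zed, Delta, Uma, 8, 21, 20), (Zed, Delta, Uma, 8, 26, 20), (Zed, Delta, Uma, 8, 32, 20), (Zed, Delta, Uma, 8, 8, 20), (Zed, Lyra, Ada, 8, 1, 20), (Zed, Lyra, Ada, 8, 13, 20), (Zed, Lyra, Ada, 8, 21, 20), (Zed, Lyra, Ada, 8, 26, 20), (Zed, Lyra, Ada, 8, 32, 20), (Zed, Lyra, Ada, 8, 8, 20), (Zed, Orion, Fay, 13, 1, 31), (Zed, Orion, Fay, 13, 13, 31), (Zed, Orion, Fay, 13, 21, 31), (Zed, Orion, Fay, 13, 26, 31), (Zed, Orion, Fay, 13, 32, 31), (Zed, Orion, Fay, 13, 8, 31)}.
π_{sname, mid} gives {(Ada, 20), (Fay, 31), (Uma, 20)} (15 duplicate(s) eliminated).
Taking the union: {(Ada, 19), (Ada, 20), (Fay, 25), (Fay, 31), (Jo, 25), (Kim, 19), (Tai, 25), (Uma, 20), (Yan, 15), (Zed, 38)}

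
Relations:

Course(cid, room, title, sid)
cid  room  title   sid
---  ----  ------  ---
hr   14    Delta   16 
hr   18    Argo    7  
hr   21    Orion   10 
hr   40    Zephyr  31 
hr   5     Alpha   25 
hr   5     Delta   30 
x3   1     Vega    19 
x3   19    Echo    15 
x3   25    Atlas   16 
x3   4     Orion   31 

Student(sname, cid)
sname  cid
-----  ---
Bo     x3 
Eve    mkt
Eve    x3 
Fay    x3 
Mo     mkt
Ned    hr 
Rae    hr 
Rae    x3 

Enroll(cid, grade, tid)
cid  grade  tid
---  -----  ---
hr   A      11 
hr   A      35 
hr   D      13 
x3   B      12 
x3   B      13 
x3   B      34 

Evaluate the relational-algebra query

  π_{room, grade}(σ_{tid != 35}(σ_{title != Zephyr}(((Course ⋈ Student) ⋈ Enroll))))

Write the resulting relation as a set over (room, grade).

{(1, B), (14, A), (14, D), (18, A), (18, D), (19, B), (21, A), (21, D), (25, B), (4, B), (5, A), (5, D)}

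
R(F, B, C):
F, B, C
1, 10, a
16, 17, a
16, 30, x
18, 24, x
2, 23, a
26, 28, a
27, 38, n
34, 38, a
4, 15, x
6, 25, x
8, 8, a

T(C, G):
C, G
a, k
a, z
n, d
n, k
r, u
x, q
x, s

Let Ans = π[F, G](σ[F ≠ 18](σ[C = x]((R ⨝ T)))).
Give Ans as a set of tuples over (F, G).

R ⋈ T (natural join on C): {(1, 10, a, k), (1, 10, a, z), (16, 17, a, k), (16, 17, a, z), (16, 30, x, q), (16, 30, x, s), (18, 24, x, q), (18, 24, x, s), (2, 23, a, k), (2, 23, a, z), (26, 28, a, k), (26, 28, a, z), (27, 38, n, d), (27, 38, n, k), (34, 38, a, k), (34, 38, a, z), (4, 15, x, q), (4, 15, x, s), (6, 25, x, q), (6, 25, x, s), (8, 8, a, k), (8, 8, a, z)}
σ[C = x]: keep tuples satisfying C = x → {(16, 30, x, q), (16, 30, x, s), (18, 24, x, q), (18, 24, x, s), (4, 15, x, q), (4, 15, x, s), (6, 25, x, q), (6, 25, x, s)}
σ[F ≠ 18]: keep tuples satisfying F ≠ 18 → {(16, 30, x, q), (16, 30, x, s), (4, 15, x, q), (4, 15, x, s), (6, 25, x, q), (6, 25, x, s)}
Keep only column(s) F, G: {(16, q), (16, s), (4, q), (4, s), (6, q), (6, s)}

{(16, q), (16, s), (4, q), (4, s), (6, q), (6, s)}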